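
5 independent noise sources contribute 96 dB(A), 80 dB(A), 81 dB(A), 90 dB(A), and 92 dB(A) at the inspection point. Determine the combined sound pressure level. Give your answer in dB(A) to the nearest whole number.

98 dB(A)

Incoherent sources combine by intensity addition: L_total = 10·log₁₀(Σ 10^(L_i/10)).
Σ 10^(L/10) = 10^(96/10) + 10^(80/10) + 10^(81/10) + 10^(90/10) + 10^(92/10) = 6.792e+09.
L_total = 10·log₁₀(6.792e+09) = 98.32 dB(A).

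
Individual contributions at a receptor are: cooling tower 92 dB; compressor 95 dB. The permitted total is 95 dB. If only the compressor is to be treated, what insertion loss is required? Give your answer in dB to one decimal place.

3.0 dB

The untreated sources together contribute 10^(92/10) = 1.585e+09, i.e. 92.00 dB.
The limit corresponds to 10^(95/10) = 3.162e+09; subtracting the fixed part leaves 1.577e+09 for the compressor, i.e. 91.98 dB.
Required insertion loss = 95 − 91.98 = 3.02 dB.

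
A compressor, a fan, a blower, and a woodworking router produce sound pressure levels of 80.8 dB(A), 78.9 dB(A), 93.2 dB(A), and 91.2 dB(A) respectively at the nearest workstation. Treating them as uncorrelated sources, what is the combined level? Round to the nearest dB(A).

For uncorrelated sources the intensities add, so convert each level to linear form, sum, and take 10·log₁₀ of the total.
Σ 10^(L/10) = 10^(80.8/10) + 10^(78.9/10) + 10^(93.2/10) + 10^(91.2/10) = 3.605e+09.
L_total = 10·log₁₀(3.605e+09) = 95.57 dB(A).

96 dB(A)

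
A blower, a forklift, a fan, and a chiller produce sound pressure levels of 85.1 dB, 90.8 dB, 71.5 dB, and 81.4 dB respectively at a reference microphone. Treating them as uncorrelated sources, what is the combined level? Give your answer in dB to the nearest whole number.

Incoherent sources combine by intensity addition: L_total = 10·log₁₀(Σ 10^(L_i/10)).
Σ 10^(L/10) = 10^(85.1/10) + 10^(90.8/10) + 10^(71.5/10) + 10^(81.4/10) = 1.678e+09.
L_total = 10·log₁₀(1.678e+09) = 92.25 dB.

92 dB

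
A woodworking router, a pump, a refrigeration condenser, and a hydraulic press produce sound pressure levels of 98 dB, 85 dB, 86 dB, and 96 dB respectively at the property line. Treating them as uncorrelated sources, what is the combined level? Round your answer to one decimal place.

Incoherent sources combine by intensity addition: L_total = 10·log₁₀(Σ 10^(L_i/10)).
Σ 10^(L/10) = 10^(98/10) + 10^(85/10) + 10^(86/10) + 10^(96/10) = 1.100e+10.
L_total = 10·log₁₀(1.100e+10) = 100.42 dB.

100.4 dB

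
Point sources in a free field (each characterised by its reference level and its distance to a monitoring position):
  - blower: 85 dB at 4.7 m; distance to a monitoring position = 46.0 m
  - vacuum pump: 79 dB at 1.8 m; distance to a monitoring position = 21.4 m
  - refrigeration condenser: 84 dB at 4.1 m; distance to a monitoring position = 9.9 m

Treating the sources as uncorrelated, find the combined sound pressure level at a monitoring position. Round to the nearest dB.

77 dB

Apply inverse-square spreading to bring every level to the receiver, then sum 10^(L/10).
blower: 85 − 20·log₁₀(46.0/4.7) = 85 − 19.81 = 65.19 dB.
vacuum pump: 79 − 20·log₁₀(21.4/1.8) = 79 − 21.50 = 57.50 dB.
refrigeration condenser: 84 − 20·log₁₀(9.9/4.1) = 84 − 7.66 = 76.34 dB.
Σ 10^(L/10) = 4.695e+07 → L_total = 10·log₁₀(4.695e+07) = 76.72 dB.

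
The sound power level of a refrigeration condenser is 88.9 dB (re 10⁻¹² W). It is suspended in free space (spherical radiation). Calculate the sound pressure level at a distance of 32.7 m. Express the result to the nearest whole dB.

48 dB

Free-field spherical radiation: L_p = L_w − 10·log₁₀(4π·r²), r = 32.7 m.
4π·r² = 1.344e+04 m², 10·log₁₀ of that is 41.283 dB.
L_p = 88.9 − 41.283 = 47.62 dB.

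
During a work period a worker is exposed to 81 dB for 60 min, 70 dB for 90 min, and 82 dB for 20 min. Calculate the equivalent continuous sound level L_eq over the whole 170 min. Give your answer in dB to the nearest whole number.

Weight each interval's intensity by its duration and average over T = 170 min:
Σ tᵢ·10^(Lᵢ/10) = 60·10^(81/10) + 90·10^(70/10) + 20·10^(82/10) = 1.162e+10.
L_eq = 10·log₁₀(1.162e+10/170) = 78.35 dB.

78 dB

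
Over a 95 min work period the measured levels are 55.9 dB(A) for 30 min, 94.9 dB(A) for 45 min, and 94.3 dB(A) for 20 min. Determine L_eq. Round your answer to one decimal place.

Weight each interval's intensity by its duration and average over T = 95 min:
Σ tᵢ·10^(Lᵢ/10) = 30·10^(55.9/10) + 45·10^(94.9/10) + 20·10^(94.3/10) = 1.929e+11.
L_eq = 10·log₁₀(1.929e+11/95) = 93.08 dB(A).

93.1 dB(A)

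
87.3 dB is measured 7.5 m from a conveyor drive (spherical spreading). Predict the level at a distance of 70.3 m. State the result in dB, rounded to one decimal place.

67.9 dB

Point-source attenuation: ΔL = 20·log₁₀(r₂/r₁) = 20·log₁₀(70.3/7.5) = 19.438 dB.
L₂ = 87.3 − 20·log₁₀(70.3/7.5) = 87.3 − 19.438 = 67.86 dB.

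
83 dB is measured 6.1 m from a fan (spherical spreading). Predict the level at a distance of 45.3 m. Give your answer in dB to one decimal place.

Spherical spreading from a point source gives a 20·log₁₀(r₂/r₁) drop.
L₂ = 83 − 20·log₁₀(45.3/6.1) = 83 − 17.415 = 65.58 dB.

65.6 dB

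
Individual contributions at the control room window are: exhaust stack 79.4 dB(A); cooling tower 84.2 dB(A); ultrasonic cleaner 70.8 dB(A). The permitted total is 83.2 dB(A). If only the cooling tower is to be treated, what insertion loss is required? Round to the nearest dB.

4 dB

The untreated sources together contribute 10^(79.4/10) + 10^(70.8/10) = 9.912e+07, i.e. 79.96 dB(A).
The limit corresponds to 10^(83.2/10) = 2.089e+08; subtracting the fixed part leaves 1.098e+08 for the cooling tower, i.e. 80.41 dB(A).
So the cooling tower must be reduced from 84.2 to 80.41 dB(A): IL = 3.79 dB.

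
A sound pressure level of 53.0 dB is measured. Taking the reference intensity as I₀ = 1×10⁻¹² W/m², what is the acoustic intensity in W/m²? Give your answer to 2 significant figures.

2.0e-07 W/m²

I/I₀ = 10^(53.0/10) = 1.995e+05, so I = 1.995e+05 × 10⁻¹² W/m².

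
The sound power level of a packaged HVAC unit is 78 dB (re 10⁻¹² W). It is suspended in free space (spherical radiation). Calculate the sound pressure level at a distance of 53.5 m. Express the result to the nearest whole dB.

Free-field spherical radiation: L_p = L_w − 10·log₁₀(4π·r²), r = 53.5 m.
4π·r² = 3.597e+04 m², 10·log₁₀ of that is 45.559 dB.
L_p = 78 − 45.559 = 32.44 dB.

32 dB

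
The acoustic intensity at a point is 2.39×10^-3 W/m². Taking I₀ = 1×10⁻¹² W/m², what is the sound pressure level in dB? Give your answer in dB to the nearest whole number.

L = 10·log₁₀(I/I₀) = 10·log₁₀(2.39×10^-3/10⁻¹²) = 10·log₁₀(2.39×10^9).
L = 10·(0.3784 + 9) = 93.78 dB.

94 dB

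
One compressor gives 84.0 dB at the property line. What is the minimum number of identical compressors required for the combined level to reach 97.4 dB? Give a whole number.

22

N identical sources give L₁ + 10·log₁₀ N, so require 10·log₁₀ N ≥ 97.4 − 84.0 = 13.4 dB.
N ≥ 10^(13.4/10) = 21.878, so N = 22.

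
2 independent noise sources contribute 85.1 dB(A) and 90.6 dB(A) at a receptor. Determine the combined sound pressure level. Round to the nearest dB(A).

For uncorrelated sources the intensities add, so convert each level to linear form, sum, and take 10·log₁₀ of the total.
Σ 10^(L/10) = 10^(85.1/10) + 10^(90.6/10) = 1.472e+09.
L_total = 10·log₁₀(1.472e+09) = 91.68 dB(A).

92 dB(A)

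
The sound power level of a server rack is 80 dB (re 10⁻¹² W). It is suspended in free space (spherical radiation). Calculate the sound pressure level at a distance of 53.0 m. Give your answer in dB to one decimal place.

34.5 dB

Free-field spherical radiation: L_p = L_w − 10·log₁₀(4π·r²), r = 53.0 m.
4π·r² = 3.53e+04 m², 10·log₁₀ of that is 45.478 dB.
L_p = 80 − 45.478 = 34.52 dB.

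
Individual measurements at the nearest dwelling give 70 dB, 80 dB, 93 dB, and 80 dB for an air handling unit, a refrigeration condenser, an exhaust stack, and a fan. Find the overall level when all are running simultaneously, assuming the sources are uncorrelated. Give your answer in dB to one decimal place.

For uncorrelated sources the intensities add, so convert each level to linear form, sum, and take 10·log₁₀ of the total.
Σ 10^(L/10) = 10^(70/10) + 10^(80/10) + 10^(93/10) + 10^(80/10) = 2.205e+09.
L_total = 10·log₁₀(2.205e+09) = 93.43 dB.

93.4 dB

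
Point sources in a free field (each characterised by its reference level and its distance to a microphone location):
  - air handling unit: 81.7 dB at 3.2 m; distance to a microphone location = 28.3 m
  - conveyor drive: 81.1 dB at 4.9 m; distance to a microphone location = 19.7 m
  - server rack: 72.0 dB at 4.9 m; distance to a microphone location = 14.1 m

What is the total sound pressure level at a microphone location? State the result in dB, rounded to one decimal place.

70.7 dB

First find each source's level at the receiver (point-source: −20·log₁₀(r/r_ref)), then combine on an intensity basis.
air handling unit: 81.7 − 20·log₁₀(28.3/3.2) = 81.7 − 18.93 = 62.77 dB.
conveyor drive: 81.1 − 20·log₁₀(19.7/4.9) = 81.1 − 12.09 = 69.01 dB.
server rack: 72.0 − 20·log₁₀(14.1/4.9) = 72.0 − 9.18 = 62.82 dB.
Σ 10^(L/10) = 1.178e+07 → L_total = 10·log₁₀(1.178e+07) = 70.71 dB.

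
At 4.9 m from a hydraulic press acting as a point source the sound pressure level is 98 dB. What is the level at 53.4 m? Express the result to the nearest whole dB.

Point-source attenuation: ΔL = 20·log₁₀(r₂/r₁) = 20·log₁₀(53.4/4.9) = 20.747 dB.
L₂ = 98 − 20·log₁₀(53.4/4.9) = 98 − 20.747 = 77.25 dB.

77 dB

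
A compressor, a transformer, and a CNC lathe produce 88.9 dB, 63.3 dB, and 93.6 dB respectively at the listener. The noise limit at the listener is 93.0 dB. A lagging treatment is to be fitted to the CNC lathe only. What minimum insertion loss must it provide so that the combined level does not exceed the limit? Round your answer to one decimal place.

Fixed contribution from the other sources: Σ 10^(L/10) = 10^(88.9/10) + 10^(63.3/10) = 7.784e+08 (88.91 dB).
To meet 93.0 dB overall, the treated CNC lathe may contribute at most 10^(93.0/10) − 7.784e+08 = 1.217e+09, i.e. 90.85 dB.
Required insertion loss = 93.6 − 90.85 = 2.75 dB.

2.7 dB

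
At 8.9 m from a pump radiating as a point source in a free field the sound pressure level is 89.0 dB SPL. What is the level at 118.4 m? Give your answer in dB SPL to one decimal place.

For a point source, L₂ = L₁ − 20·log₁₀(r₂/r₁).
L₂ = 89.0 − 20·log₁₀(118.4/8.9) = 89.0 − 22.479 = 66.52 dB SPL.

66.5 dB SPL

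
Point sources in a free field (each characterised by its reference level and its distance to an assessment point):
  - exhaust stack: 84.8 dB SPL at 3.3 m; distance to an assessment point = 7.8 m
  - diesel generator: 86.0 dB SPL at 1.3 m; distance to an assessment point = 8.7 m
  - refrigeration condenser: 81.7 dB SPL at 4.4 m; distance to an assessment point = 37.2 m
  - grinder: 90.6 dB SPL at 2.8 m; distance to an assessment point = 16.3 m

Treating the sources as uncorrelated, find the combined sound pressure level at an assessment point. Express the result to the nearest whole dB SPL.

80 dB SPL

Apply inverse-square spreading to bring every level to the receiver, then sum 10^(L/10).
exhaust stack: 84.8 − 20·log₁₀(7.8/3.3) = 84.8 − 7.47 = 77.33 dB SPL.
diesel generator: 86.0 − 20·log₁₀(8.7/1.3) = 86.0 − 16.51 = 69.49 dB SPL.
refrigeration condenser: 81.7 − 20·log₁₀(37.2/4.4) = 81.7 − 18.54 = 63.16 dB SPL.
grinder: 90.6 − 20·log₁₀(16.3/2.8) = 90.6 − 15.30 = 75.30 dB SPL.
Σ 10^(L/10) = 9.889e+07 → L_total = 10·log₁₀(9.889e+07) = 79.95 dB SPL.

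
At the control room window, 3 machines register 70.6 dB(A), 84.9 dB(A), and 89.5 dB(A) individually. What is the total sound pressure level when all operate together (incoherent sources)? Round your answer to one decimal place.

For uncorrelated sources the intensities add, so convert each level to linear form, sum, and take 10·log₁₀ of the total.
Σ 10^(L/10) = 10^(70.6/10) + 10^(84.9/10) + 10^(89.5/10) = 1.212e+09.
L_total = 10·log₁₀(1.212e+09) = 90.83 dB(A).

90.8 dB(A)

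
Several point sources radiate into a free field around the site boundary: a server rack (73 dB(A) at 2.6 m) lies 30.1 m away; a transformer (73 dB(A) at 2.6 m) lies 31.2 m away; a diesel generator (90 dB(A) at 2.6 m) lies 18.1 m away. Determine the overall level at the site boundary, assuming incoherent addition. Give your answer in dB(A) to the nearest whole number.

Propagate each source to the receiver with L = L_ref − 20·log₁₀(r/r_ref), then add intensities.
server rack: 73 − 20·log₁₀(30.1/2.6) = 73 − 21.27 = 51.73 dB(A).
transformer: 73 − 20·log₁₀(31.2/2.6) = 73 − 21.58 = 51.42 dB(A).
diesel generator: 90 − 20·log₁₀(18.1/2.6) = 90 − 16.85 = 73.15 dB(A).
Σ 10^(L/10) = 2.092e+07 → L_total = 10·log₁₀(2.092e+07) = 73.21 dB(A).

73 dB(A)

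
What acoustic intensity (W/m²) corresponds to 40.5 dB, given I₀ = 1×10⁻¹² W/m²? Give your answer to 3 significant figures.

1.12e-08 W/m²

I = I₀·10^(L/10) = 10⁻¹² × 10^(40.5/10) = 10^(-7.950).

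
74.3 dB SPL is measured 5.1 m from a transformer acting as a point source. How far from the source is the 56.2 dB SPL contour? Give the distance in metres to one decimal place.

Point-source spreading drops the level by 20·log₁₀(r₂/r₁); inverting, r₂/r₁ = 10^(ΔL/20).
r₂ = 5.1·10^((74.3−56.2)/20) = 5.1·10^(18.1/20) = 40.98 m.

41.0 m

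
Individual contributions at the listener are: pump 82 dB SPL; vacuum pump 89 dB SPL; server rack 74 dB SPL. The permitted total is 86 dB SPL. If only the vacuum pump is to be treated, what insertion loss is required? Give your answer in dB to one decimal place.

5.7 dB

Everything except the vacuum pump sums to 10^(82/10) + 10^(74/10) = 1.836e+08 in linear terms, 82.64 dB SPL.
To meet 86 dB SPL overall, the treated vacuum pump may contribute at most 10^(86/10) − 1.836e+08 = 2.145e+08, i.e. 83.31 dB SPL.
So the vacuum pump must be reduced from 89 to 83.31 dB SPL: IL = 5.69 dB.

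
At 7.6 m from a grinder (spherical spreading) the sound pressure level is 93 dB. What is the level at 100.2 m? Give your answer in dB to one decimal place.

70.6 dB

Spherical spreading from a point source gives a 20·log₁₀(r₂/r₁) drop.
L₂ = 93 − 20·log₁₀(100.2/7.6) = 93 − 22.401 = 70.60 dB.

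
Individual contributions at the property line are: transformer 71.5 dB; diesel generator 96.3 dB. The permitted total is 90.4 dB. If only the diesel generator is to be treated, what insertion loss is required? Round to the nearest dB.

Fixed contribution from the other source: Σ 10^(L/10) = 10^(71.5/10) = 1.413e+07 (71.50 dB).
To meet 90.4 dB overall, the treated diesel generator may contribute at most 10^(90.4/10) − 1.413e+07 = 1.082e+09, i.e. 90.34 dB.
Required insertion loss = 96.3 − 90.34 = 5.96 dB.

6 dB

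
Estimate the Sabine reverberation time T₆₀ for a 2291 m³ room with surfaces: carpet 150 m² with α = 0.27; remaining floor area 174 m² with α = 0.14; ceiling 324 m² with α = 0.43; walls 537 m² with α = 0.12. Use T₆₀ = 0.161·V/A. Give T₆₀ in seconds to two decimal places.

1.37 s

Total absorption A = 150·0.27 + 174·0.14 + 324·0.43 + 537·0.12 = 268.62 m² sabins.
T₆₀ = 0.161 × 2291 / 268.62 = 1.373 s.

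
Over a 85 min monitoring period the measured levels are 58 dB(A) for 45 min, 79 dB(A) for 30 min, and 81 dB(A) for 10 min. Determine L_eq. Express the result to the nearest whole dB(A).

76 dB(A)

L_eq = 10·log₁₀[(1/T)·Σ tᵢ·10^(Lᵢ/10)] with T = 85 min.
Σ tᵢ·10^(Lᵢ/10) = 45·10^(58/10) + 30·10^(79/10) + 10·10^(81/10) = 3.670e+09.
L_eq = 10·log₁₀(3.670e+09/85) = 76.35 dB(A).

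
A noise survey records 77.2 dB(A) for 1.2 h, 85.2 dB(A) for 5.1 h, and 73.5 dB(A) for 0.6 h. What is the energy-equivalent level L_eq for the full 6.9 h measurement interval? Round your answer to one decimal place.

84.1 dB(A)

The energy average is taken in the linear domain: L_eq = 10·log₁₀[(Σ tᵢ·10^(Lᵢ/10))/T], T = 6.9 h.
Σ tᵢ·10^(Lᵢ/10) = 1.2·10^(77.2/10) + 5.1·10^(85.2/10) + 0.6·10^(73.5/10) = 1.765e+09.
L_eq = 10·log₁₀(1.765e+09/6.9) = 84.08 dB(A).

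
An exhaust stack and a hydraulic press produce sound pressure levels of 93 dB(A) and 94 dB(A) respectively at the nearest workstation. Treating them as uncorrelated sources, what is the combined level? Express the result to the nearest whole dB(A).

97 dB(A)

Incoherent sources combine by intensity addition: L_total = 10·log₁₀(Σ 10^(L_i/10)).
Σ 10^(L/10) = 10^(93/10) + 10^(94/10) = 4.507e+09.
L_total = 10·log₁₀(4.507e+09) = 96.54 dB(A).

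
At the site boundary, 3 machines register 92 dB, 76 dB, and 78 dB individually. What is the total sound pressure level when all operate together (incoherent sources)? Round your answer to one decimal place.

For uncorrelated sources the intensities add, so convert each level to linear form, sum, and take 10·log₁₀ of the total.
Σ 10^(L/10) = 10^(92/10) + 10^(76/10) + 10^(78/10) = 1.688e+09.
L_total = 10·log₁₀(1.688e+09) = 92.27 dB.

92.3 dB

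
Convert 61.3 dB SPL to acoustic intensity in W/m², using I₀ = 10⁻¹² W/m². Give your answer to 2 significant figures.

1.3e-06 W/m²

L = 10·log₁₀(I/I₀) ⇒ I = I₀·10^(L/10) = 10⁻¹² × 10^6.13.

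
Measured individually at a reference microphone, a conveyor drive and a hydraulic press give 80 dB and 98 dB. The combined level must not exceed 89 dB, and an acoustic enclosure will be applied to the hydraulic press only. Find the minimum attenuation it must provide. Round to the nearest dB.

10 dB

The untreated sources together contribute 10^(80/10) = 1.000e+08, i.e. 80.00 dB.
To meet 89 dB overall, the treated hydraulic press may contribute at most 10^(89/10) − 1.000e+08 = 6.943e+08, i.e. 88.42 dB.
So the hydraulic press must be reduced from 98 to 88.42 dB: IL = 9.58 dB.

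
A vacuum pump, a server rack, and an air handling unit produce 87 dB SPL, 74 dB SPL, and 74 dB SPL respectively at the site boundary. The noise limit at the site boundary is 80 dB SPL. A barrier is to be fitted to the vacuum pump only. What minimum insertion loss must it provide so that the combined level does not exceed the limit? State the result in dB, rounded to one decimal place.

10.0 dB

Everything except the vacuum pump sums to 10^(74/10) + 10^(74/10) = 5.024e+07 in linear terms, 77.01 dB SPL.
The limit corresponds to 10^(80/10) = 1.000e+08; subtracting the fixed part leaves 4.976e+07 for the vacuum pump, i.e. 76.97 dB SPL.
Required insertion loss = 87 − 76.97 = 10.03 dB.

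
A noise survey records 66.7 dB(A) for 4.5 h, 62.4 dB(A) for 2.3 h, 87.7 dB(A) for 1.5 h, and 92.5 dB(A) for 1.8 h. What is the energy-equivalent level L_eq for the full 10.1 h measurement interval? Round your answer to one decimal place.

86.1 dB(A)

L_eq = 10·log₁₀[(1/T)·Σ tᵢ·10^(Lᵢ/10)] with T = 10.1 h.
Σ tᵢ·10^(Lᵢ/10) = 4.5·10^(66.7/10) + 2.3·10^(62.4/10) + 1.5·10^(87.7/10) + 1.8·10^(92.5/10) = 4.109e+09.
L_eq = 10·log₁₀(4.109e+09/10.1) = 86.09 dB(A).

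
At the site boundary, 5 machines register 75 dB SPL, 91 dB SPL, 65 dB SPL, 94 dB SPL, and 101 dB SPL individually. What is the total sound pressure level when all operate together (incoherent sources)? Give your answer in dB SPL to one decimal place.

For uncorrelated sources the intensities add, so convert each level to linear form, sum, and take 10·log₁₀ of the total.
Σ 10^(L/10) = 10^(75/10) + 10^(91/10) + 10^(65/10) + 10^(94/10) + 10^(101/10) = 1.639e+10.
L_total = 10·log₁₀(1.639e+10) = 102.15 dB SPL.

102.1 dB SPL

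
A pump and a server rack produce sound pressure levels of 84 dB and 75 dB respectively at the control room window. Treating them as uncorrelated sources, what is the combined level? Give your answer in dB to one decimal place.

Incoherent sources combine by intensity addition: L_total = 10·log₁₀(Σ 10^(L_i/10)).
Σ 10^(L/10) = 10^(84/10) + 10^(75/10) = 2.828e+08.
L_total = 10·log₁₀(2.828e+08) = 84.51 dB.

84.5 dB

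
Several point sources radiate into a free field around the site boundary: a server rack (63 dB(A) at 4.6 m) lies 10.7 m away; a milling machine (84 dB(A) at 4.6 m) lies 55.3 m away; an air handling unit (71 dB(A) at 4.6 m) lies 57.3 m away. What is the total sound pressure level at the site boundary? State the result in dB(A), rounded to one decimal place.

First find each source's level at the receiver (point-source: −20·log₁₀(r/r_ref)), then combine on an intensity basis.
server rack: 63 − 20·log₁₀(10.7/4.6) = 63 − 7.33 = 55.67 dB(A).
milling machine: 84 − 20·log₁₀(55.3/4.6) = 84 − 21.60 = 62.40 dB(A).
air handling unit: 71 − 20·log₁₀(57.3/4.6) = 71 − 21.91 = 49.09 dB(A).
Σ 10^(L/10) = 2.188e+06 → L_total = 10·log₁₀(2.188e+06) = 63.40 dB(A).

63.4 dB(A)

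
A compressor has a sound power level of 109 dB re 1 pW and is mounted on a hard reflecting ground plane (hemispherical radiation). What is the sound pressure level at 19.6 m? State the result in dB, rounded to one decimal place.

75.2 dB

Free-field hemispherical radiation: L_p = L_w − 10·log₁₀(2π·r²), r = 19.6 m.
2π·r² = 2414 m², 10·log₁₀ of that is 33.827 dB.
L_p = 109 − 33.827 = 75.17 dB.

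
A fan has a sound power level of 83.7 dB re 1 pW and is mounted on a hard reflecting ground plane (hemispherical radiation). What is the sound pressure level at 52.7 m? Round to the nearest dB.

Free-field hemispherical radiation: L_p = L_w − 10·log₁₀(2π·r²), r = 52.7 m.
2π·r² = 1.745e+04 m², 10·log₁₀ of that is 42.418 dB.
L_p = 83.7 − 42.418 = 41.28 dB.

41 dB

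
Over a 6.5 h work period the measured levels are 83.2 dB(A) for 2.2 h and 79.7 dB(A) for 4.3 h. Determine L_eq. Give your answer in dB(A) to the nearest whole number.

L_eq = 10·log₁₀[(1/T)·Σ tᵢ·10^(Lᵢ/10)] with T = 6.5 h.
Σ tᵢ·10^(Lᵢ/10) = 2.2·10^(83.2/10) + 4.3·10^(79.7/10) = 8.609e+08.
L_eq = 10·log₁₀(8.609e+08/6.5) = 81.22 dB(A).

81 dB(A)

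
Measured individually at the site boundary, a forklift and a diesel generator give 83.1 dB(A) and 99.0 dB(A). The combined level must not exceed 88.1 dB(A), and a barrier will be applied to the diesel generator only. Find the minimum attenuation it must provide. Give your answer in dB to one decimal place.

12.6 dB

Everything except the diesel generator sums to 10^(83.1/10) = 2.042e+08 in linear terms, 83.10 dB(A).
The limit corresponds to 10^(88.1/10) = 6.457e+08; subtracting the fixed part leaves 4.415e+08 for the diesel generator, i.e. 86.45 dB(A).
So the diesel generator must be reduced from 99.0 to 86.45 dB(A): IL = 12.55 dB.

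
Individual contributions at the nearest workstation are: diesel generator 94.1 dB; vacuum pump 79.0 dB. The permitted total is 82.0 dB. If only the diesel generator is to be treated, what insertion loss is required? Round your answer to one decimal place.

Everything except the diesel generator sums to 10^(79.0/10) = 7.943e+07 in linear terms, 79.00 dB.
The limit corresponds to 10^(82.0/10) = 1.585e+08; subtracting the fixed part leaves 7.906e+07 for the diesel generator, i.e. 78.98 dB.
Required insertion loss = 94.1 − 78.98 = 15.12 dB.

15.1 dB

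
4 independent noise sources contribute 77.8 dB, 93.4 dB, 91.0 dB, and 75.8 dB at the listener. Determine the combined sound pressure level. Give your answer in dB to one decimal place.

95.5 dB

Incoherent sources combine by intensity addition: L_total = 10·log₁₀(Σ 10^(L_i/10)).
Σ 10^(L/10) = 10^(77.8/10) + 10^(93.4/10) + 10^(91.0/10) + 10^(75.8/10) = 3.545e+09.
L_total = 10·log₁₀(3.545e+09) = 95.50 dB.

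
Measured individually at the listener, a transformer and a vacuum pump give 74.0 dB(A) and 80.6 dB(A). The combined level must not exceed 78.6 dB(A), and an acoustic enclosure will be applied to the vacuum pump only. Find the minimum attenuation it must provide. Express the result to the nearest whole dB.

4 dB

Fixed contribution from the other source: Σ 10^(L/10) = 10^(74.0/10) = 2.512e+07 (74.00 dB(A)).
The limit corresponds to 10^(78.6/10) = 7.244e+07; subtracting the fixed part leaves 4.732e+07 for the vacuum pump, i.e. 76.75 dB(A).
So the vacuum pump must be reduced from 80.6 to 76.75 dB(A): IL = 3.85 dB.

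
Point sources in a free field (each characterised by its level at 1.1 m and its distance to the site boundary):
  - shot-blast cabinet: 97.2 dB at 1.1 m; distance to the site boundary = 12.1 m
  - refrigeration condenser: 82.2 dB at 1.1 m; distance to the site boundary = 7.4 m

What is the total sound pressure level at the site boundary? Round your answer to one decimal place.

Propagate each source to the receiver with L = L_ref − 20·log₁₀(r/r_ref), then add intensities.
shot-blast cabinet: 97.2 − 20·log₁₀(12.1/1.1) = 97.2 − 20.83 = 76.37 dB.
refrigeration condenser: 82.2 − 20·log₁₀(7.4/1.1) = 82.2 − 16.56 = 65.64 dB.
Σ 10^(L/10) = 4.704e+07 → L_total = 10·log₁₀(4.704e+07) = 76.72 dB.

76.7 dB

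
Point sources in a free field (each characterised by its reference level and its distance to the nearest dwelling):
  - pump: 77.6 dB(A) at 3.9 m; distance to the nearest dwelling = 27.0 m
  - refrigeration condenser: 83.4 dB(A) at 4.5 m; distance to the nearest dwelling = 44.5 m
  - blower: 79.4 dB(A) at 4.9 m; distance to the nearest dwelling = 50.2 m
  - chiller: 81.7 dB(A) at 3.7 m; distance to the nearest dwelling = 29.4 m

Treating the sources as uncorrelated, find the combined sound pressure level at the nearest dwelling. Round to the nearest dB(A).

Propagate each source to the receiver with L = L_ref − 20·log₁₀(r/r_ref), then add intensities.
pump: 77.6 − 20·log₁₀(27.0/3.9) = 77.6 − 16.81 = 60.79 dB(A).
refrigeration condenser: 83.4 − 20·log₁₀(44.5/4.5) = 83.4 − 19.90 = 63.50 dB(A).
blower: 79.4 − 20·log₁₀(50.2/4.9) = 79.4 − 20.21 = 59.19 dB(A).
chiller: 81.7 − 20·log₁₀(29.4/3.7) = 81.7 − 18.00 = 63.70 dB(A).
Σ 10^(L/10) = 6.610e+06 → L_total = 10·log₁₀(6.610e+06) = 68.20 dB(A).

68 dB(A)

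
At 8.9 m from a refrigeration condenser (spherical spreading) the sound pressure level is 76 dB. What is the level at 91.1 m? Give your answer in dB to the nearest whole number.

56 dB

Point-source attenuation: ΔL = 20·log₁₀(r₂/r₁) = 20·log₁₀(91.1/8.9) = 20.203 dB.
L₂ = 76 − 20·log₁₀(91.1/8.9) = 76 − 20.203 = 55.80 dB.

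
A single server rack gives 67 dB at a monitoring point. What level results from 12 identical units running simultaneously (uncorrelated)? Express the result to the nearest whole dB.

78 dB

L_total = L₁ + 10·log₁₀ N for N identical incoherent sources.
L_total = 67 + 10·log₁₀(12) = 67 + 10.792 = 77.79 dB.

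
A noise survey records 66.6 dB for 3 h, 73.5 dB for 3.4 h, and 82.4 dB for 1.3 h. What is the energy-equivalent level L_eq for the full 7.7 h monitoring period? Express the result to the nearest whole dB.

76 dB

Weight each interval's intensity by its duration and average over T = 7.7 h:
Σ tᵢ·10^(Lᵢ/10) = 3·10^(66.6/10) + 3.4·10^(73.5/10) + 1.3·10^(82.4/10) = 3.157e+08.
L_eq = 10·log₁₀(3.157e+08/7.7) = 76.13 dB.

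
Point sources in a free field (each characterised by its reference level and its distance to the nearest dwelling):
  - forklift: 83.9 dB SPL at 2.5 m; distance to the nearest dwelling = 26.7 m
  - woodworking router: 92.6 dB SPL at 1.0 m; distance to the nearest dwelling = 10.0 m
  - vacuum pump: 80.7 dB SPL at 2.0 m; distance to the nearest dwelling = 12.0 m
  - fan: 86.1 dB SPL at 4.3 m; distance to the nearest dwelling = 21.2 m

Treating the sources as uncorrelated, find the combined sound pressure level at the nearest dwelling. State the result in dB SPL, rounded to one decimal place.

Propagate each source to the receiver with L = L_ref − 20·log₁₀(r/r_ref), then add intensities.
forklift: 83.9 − 20·log₁₀(26.7/2.5) = 83.9 − 20.57 = 63.33 dB SPL.
woodworking router: 92.6 − 20·log₁₀(10.0/1.0) = 92.6 − 20.00 = 72.60 dB SPL.
vacuum pump: 80.7 − 20·log₁₀(12.0/2.0) = 80.7 − 15.56 = 65.14 dB SPL.
fan: 86.1 − 20·log₁₀(21.2/4.3) = 86.1 − 13.86 = 72.24 dB SPL.
Σ 10^(L/10) = 4.037e+07 → L_total = 10·log₁₀(4.037e+07) = 76.06 dB SPL.

76.1 dB SPL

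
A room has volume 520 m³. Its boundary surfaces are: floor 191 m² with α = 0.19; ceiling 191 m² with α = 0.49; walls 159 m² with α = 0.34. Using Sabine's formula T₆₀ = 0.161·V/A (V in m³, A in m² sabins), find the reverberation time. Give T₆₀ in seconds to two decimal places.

0.46 s

Summing Sᵢαᵢ: 191·0.19 + 191·0.49 + 159·0.34 = 183.94 m².
T₆₀ = 0.161 × 520 / 183.94 = 0.455 s.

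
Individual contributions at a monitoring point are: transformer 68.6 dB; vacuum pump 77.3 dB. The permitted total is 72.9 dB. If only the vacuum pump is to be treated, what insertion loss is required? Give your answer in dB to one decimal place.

6.4 dB

Fixed contribution from the other source: Σ 10^(L/10) = 10^(68.6/10) = 7.244e+06 (68.60 dB).
The limit corresponds to 10^(72.9/10) = 1.950e+07; subtracting the fixed part leaves 1.225e+07 for the vacuum pump, i.e. 70.88 dB.
Required insertion loss = 77.3 − 70.88 = 6.42 dB.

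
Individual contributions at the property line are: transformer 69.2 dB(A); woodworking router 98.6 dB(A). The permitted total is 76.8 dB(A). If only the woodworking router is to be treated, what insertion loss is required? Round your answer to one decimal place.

The untreated sources together contribute 10^(69.2/10) = 8.318e+06, i.e. 69.20 dB(A).
To meet 76.8 dB(A) overall, the treated woodworking router may contribute at most 10^(76.8/10) − 8.318e+06 = 3.955e+07, i.e. 75.97 dB(A).
Required insertion loss = 98.6 − 75.97 = 22.63 dB.

22.6 dB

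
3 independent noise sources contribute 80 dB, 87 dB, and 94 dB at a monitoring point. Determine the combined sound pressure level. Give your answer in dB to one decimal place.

Incoherent sources combine by intensity addition: L_total = 10·log₁₀(Σ 10^(L_i/10)).
Σ 10^(L/10) = 10^(80/10) + 10^(87/10) + 10^(94/10) = 3.113e+09.
L_total = 10·log₁₀(3.113e+09) = 94.93 dB.

94.9 dB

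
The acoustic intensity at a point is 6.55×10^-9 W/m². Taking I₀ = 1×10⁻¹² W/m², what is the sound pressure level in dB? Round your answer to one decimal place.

38.2 dB

I/I₀ = 6.55×10^-9/10⁻¹² = 6.55×10^3, and L = 10·log₁₀(I/I₀).
L = 10·(0.8162 + 3) = 38.16 dB.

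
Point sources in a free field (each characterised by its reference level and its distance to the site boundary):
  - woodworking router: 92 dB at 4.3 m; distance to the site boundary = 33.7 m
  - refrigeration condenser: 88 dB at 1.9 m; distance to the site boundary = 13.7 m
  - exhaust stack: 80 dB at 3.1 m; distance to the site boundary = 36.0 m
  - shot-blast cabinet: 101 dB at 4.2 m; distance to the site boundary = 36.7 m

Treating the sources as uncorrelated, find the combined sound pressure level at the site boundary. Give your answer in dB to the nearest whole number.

Propagate each source to the receiver with L = L_ref − 20·log₁₀(r/r_ref), then add intensities.
woodworking router: 92 − 20·log₁₀(33.7/4.3) = 92 − 17.88 = 74.12 dB.
refrigeration condenser: 88 − 20·log₁₀(13.7/1.9) = 88 − 17.16 = 70.84 dB.
exhaust stack: 80 − 20·log₁₀(36.0/3.1) = 80 − 21.30 = 58.70 dB.
shot-blast cabinet: 101 − 20·log₁₀(36.7/4.2) = 101 − 18.83 = 82.17 dB.
Σ 10^(L/10) = 2.036e+08 → L_total = 10·log₁₀(2.036e+08) = 83.09 dB.

83 dB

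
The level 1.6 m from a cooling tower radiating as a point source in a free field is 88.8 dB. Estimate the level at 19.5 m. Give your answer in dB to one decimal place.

Spherical spreading from a point source gives a 20·log₁₀(r₂/r₁) drop.
L₂ = 88.8 − 20·log₁₀(19.5/1.6) = 88.8 − 21.718 = 67.08 dB.

67.1 dB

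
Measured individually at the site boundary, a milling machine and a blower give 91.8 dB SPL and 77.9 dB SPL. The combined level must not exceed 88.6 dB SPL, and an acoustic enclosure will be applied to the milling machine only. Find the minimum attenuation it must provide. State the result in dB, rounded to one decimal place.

Fixed contribution from the other source: Σ 10^(L/10) = 10^(77.9/10) = 6.166e+07 (77.90 dB SPL).
The limit corresponds to 10^(88.6/10) = 7.244e+08; subtracting the fixed part leaves 6.628e+08 for the milling machine, i.e. 88.21 dB SPL.
Required insertion loss = 91.8 − 88.21 = 3.59 dB.

3.6 dB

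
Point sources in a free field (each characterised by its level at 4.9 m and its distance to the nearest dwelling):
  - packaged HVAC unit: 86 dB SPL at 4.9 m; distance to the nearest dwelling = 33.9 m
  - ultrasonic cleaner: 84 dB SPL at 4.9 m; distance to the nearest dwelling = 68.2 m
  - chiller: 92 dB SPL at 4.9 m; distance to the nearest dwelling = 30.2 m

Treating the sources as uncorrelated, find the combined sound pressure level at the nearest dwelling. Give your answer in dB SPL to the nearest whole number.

77 dB SPL

Apply inverse-square spreading to bring every level to the receiver, then sum 10^(L/10).
packaged HVAC unit: 86 − 20·log₁₀(33.9/4.9) = 86 − 16.80 = 69.20 dB SPL.
ultrasonic cleaner: 84 − 20·log₁₀(68.2/4.9) = 84 − 22.87 = 61.13 dB SPL.
chiller: 92 − 20·log₁₀(30.2/4.9) = 92 − 15.80 = 76.20 dB SPL.
Σ 10^(L/10) = 5.134e+07 → L_total = 10·log₁₀(5.134e+07) = 77.10 dB SPL.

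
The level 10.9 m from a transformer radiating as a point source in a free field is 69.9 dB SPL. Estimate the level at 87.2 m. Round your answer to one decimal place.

51.8 dB SPL

Point-source attenuation: ΔL = 20·log₁₀(r₂/r₁) = 20·log₁₀(87.2/10.9) = 18.062 dB.
L₂ = 69.9 − 20·log₁₀(87.2/10.9) = 69.9 − 18.062 = 51.84 dB SPL.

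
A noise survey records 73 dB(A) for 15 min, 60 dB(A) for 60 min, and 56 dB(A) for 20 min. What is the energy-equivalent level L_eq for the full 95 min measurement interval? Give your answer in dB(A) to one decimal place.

The energy average is taken in the linear domain: L_eq = 10·log₁₀[(Σ tᵢ·10^(Lᵢ/10))/T], T = 95 min.
Σ tᵢ·10^(Lᵢ/10) = 15·10^(73/10) + 60·10^(60/10) + 20·10^(56/10) = 3.673e+08.
L_eq = 10·log₁₀(3.673e+08/95) = 65.87 dB(A).

65.9 dB(A)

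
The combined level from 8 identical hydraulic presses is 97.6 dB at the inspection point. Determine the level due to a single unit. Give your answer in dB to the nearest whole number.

8 equal contributions raise the level by 10·log₁₀ 8 = 9.031 dB, so each unit alone gives 97.6 − 9.031.

89 dB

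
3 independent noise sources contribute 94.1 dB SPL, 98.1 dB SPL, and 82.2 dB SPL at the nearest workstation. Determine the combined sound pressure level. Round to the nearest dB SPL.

Incoherent sources combine by intensity addition: L_total = 10·log₁₀(Σ 10^(L_i/10)).
Σ 10^(L/10) = 10^(94.1/10) + 10^(98.1/10) + 10^(82.2/10) = 9.193e+09.
L_total = 10·log₁₀(9.193e+09) = 99.63 dB SPL.

100 dB SPL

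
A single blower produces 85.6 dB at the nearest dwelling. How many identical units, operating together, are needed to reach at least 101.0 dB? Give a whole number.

N identical sources give L₁ + 10·log₁₀ N, so require 10·log₁₀ N ≥ 101.0 − 85.6 = 15.4 dB.
N ≥ 10^(15.4/10) = 34.674, so N = 35.

35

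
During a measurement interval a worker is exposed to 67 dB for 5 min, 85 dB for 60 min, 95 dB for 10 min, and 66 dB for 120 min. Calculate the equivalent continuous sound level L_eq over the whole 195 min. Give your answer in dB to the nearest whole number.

84 dB

The energy average is taken in the linear domain: L_eq = 10·log₁₀[(Σ tᵢ·10^(Lᵢ/10))/T], T = 195 min.
Σ tᵢ·10^(Lᵢ/10) = 5·10^(67/10) + 60·10^(85/10) + 10·10^(95/10) + 120·10^(66/10) = 5.110e+10.
L_eq = 10·log₁₀(5.110e+10/195) = 84.18 dB.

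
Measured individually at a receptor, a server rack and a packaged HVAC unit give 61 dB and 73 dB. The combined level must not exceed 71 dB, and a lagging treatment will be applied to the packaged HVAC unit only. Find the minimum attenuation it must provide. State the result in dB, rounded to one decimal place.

2.5 dB

Everything except the packaged HVAC unit sums to 10^(61/10) = 1.259e+06 in linear terms, 61.00 dB.
To meet 71 dB overall, the treated packaged HVAC unit may contribute at most 10^(71/10) − 1.259e+06 = 1.133e+07, i.e. 70.54 dB.
Required insertion loss = 73 − 70.54 = 2.46 dB.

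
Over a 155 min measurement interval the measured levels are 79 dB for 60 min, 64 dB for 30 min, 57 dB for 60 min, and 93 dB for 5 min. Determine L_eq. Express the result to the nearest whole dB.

L_eq = 10·log₁₀[(1/T)·Σ tᵢ·10^(Lᵢ/10)] with T = 155 min.
Σ tᵢ·10^(Lᵢ/10) = 60·10^(79/10) + 30·10^(64/10) + 60·10^(57/10) + 5·10^(93/10) = 1.485e+10.
L_eq = 10·log₁₀(1.485e+10/155) = 79.81 dB.

80 dB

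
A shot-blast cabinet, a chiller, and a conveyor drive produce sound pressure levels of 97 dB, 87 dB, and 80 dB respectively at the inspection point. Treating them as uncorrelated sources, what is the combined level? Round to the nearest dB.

97 dB

For uncorrelated sources the intensities add, so convert each level to linear form, sum, and take 10·log₁₀ of the total.
Σ 10^(L/10) = 10^(97/10) + 10^(87/10) + 10^(80/10) = 5.613e+09.
L_total = 10·log₁₀(5.613e+09) = 97.49 dB.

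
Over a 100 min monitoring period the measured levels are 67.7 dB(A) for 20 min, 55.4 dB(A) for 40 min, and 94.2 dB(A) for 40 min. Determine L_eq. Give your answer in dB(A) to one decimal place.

The energy average is taken in the linear domain: L_eq = 10·log₁₀[(Σ tᵢ·10^(Lᵢ/10))/T], T = 100 min.
Σ tᵢ·10^(Lᵢ/10) = 20·10^(67.7/10) + 40·10^(55.4/10) + 40·10^(94.2/10) = 1.053e+11.
L_eq = 10·log₁₀(1.053e+11/100) = 90.23 dB(A).

90.2 dB(A)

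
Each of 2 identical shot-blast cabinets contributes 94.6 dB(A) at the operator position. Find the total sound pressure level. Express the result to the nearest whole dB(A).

98 dB(A)

N identical incoherent sources raise the level by 10·log₁₀ N.
L_total = 94.6 + 10·log₁₀(2) = 94.6 + 3.010 = 97.61 dB(A).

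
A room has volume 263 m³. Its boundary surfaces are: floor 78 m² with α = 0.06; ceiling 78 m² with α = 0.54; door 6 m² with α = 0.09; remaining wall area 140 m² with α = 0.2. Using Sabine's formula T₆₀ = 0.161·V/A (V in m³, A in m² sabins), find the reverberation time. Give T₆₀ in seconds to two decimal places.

0.56 s

A = Σ Sᵢαᵢ = 78·0.06 + 78·0.54 + 6·0.09 + 140·0.2 = 75.34 m².
T₆₀ = 0.161·V/A = 0.161·263/75.34 = 0.562 s.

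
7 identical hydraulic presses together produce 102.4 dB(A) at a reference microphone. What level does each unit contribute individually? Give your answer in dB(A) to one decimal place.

7 equal contributions raise the level by 10·log₁₀ 7 = 8.451 dB, so each unit alone gives 102.4 − 8.451.

93.9 dB(A)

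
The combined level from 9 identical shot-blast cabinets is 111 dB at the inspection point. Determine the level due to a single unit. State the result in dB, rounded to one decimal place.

101.5 dB

For N identical incoherent sources L_total = L₁ + 10·log₁₀ N, so L₁ = 111 − 10·log₁₀(9) = 111 − 9.542.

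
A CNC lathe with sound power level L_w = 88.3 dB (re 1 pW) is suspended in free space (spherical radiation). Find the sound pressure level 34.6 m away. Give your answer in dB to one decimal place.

46.5 dB

L_p = L_w − 10·log₁₀(4π·r²) with r = 34.6 m.
4π·r² = 1.504e+04 m², 10·log₁₀ of that is 41.774 dB.
L_p = 88.3 − 41.774 = 46.53 dB.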